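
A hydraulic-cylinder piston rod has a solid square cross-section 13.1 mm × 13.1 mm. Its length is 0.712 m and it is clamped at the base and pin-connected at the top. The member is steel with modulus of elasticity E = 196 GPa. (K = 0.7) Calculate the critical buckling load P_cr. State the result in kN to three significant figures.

P_cr ≈ 19.1 kN

I = a⁴/12 = 13.1⁴/12 = 2.454×10^3 mm⁴
I = 2.454×10^3 mm⁴ = 2.454×10^-9 m⁴
Effective length L_e = K·L = 0.7 × 0.712 = 0.4984 m
P_cr = π²EI / L_e² = π² × 196×10⁹ × 2.454×10^-9 / 0.4984² = 1.911×10^4 N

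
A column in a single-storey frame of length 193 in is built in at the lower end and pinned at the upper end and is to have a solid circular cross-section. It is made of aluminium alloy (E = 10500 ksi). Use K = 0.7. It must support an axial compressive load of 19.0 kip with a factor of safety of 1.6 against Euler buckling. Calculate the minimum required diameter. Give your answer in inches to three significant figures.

Required P_cr = n·P = 1.6 × 19.0 = 30.40 kip
L_e = K·L = 0.7 × 193 = 135.1 in
Required I = P_cr·L_e²/(π²E) = 3.040×10^4 × 135.1² / (π² × 1.05×10^7) = 5.354 in⁴
Solid circle: I = πd⁴/64  ⇒  d = (64I/π)^(1/4) = (64×5.354/π)^(1/4) = 3.23 in

d ≈ 3.23 in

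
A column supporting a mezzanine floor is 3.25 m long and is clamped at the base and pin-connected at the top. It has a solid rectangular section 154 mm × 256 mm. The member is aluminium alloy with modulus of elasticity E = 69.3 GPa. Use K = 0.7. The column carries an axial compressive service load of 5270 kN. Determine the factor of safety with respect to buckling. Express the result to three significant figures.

Buckling occurs about the weak axis: I_min = h·b³/12 with b = 154 mm (the shorter side).
I_min = 256×154³/12 = 7.791×10^7 mm⁴
I = 7.791×10^7 mm⁴ = 7.791×10^-5 m⁴
Effective length L_e = K·L = 0.7 × 3.25 = 2.275 m
P_cr = π²EI / L_e² = π² × 69.3×10⁹ × 7.791×10^-5 / 2.275² = 1.030×10^7 N
Factor of safety n = P_cr / P = 10297 / 5270 = 1.95

n ≈ 1.95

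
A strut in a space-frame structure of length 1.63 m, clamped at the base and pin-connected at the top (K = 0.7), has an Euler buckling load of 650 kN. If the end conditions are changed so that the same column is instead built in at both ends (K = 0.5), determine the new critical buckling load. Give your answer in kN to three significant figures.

P_cr ∝ 1/K², so P_cr,new = P_cr,old × (K_old/K_new)² = 650 × (0.7/0.5)²
= 650 × 1.960 = 1270 kN

P_cr ≈ 1270 kN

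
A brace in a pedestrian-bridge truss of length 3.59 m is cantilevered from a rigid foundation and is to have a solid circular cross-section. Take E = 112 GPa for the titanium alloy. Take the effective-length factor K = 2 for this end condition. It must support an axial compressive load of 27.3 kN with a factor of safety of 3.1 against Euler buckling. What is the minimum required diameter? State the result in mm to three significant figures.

Required P_cr = n·P = 3.1 × 27.3 = 84.63 kN
L_e = K·L = 2 × 3.59 = 7.180 m
Required I = P_cr·L_e²/(π²E) = 8.463×10^4 × 7.180² / (π² × 1.12×10^11) = 3.947×10^-6 m⁴
I_req = 3.947×10^6 mm⁴
Solid circle: I = πd⁴/64  ⇒  d = (64I/π)^(1/4) = (64×3.947×10^6/π)^(1/4) = 94.7 mm

d ≈ 94.7 mm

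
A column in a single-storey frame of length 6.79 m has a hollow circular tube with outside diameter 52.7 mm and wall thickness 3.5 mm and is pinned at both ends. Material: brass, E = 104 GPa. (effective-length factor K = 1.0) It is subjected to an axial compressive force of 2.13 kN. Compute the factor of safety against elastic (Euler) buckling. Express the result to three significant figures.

Inner diameter d_i = 52.7 − 2×3.5 = 45.70 mm
I = π(d_o⁴ − d_i⁴)/64 = π(52.7⁴ − 45.70⁴)/64 = 1.645×10^5 mm⁴
I = 1.645×10^5 mm⁴ = 1.645×10^-7 m⁴
Effective length L_e = K·L = 1 × 6.79 = 6.790 m
P_cr = π²EI / L_e² = π² × 104×10⁹ × 1.645×10^-7 / 6.790² = 3.663×10^3 N
Factor of safety n = P_cr / P = 3.6628 / 2.13 = 1.72

n ≈ 1.72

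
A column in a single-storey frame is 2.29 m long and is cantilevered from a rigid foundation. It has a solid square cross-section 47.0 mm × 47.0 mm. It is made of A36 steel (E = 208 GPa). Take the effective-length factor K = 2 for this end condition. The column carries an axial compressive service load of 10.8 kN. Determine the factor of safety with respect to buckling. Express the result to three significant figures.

n ≈ 3.68

I = a⁴/12 = 47.0⁴/12 = 4.066×10^5 mm⁴
I = 4.066×10^5 mm⁴ = 4.066×10^-7 m⁴
Effective length L_e = K·L = 2 × 2.29 = 4.580 m
P_cr = π²EI / L_e² = π² × 208×10⁹ × 4.066×10^-7 / 4.580² = 3.980×10^4 N
Factor of safety n = P_cr / P = 39.796 / 10.8 = 3.68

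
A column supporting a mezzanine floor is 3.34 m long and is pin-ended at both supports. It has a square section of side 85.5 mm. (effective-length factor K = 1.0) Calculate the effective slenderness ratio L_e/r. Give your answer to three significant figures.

For a square r = a/√12 = 85.5/√12 = 24.68 mm
L_e = K·L = 1 × 3.34 m = 3.340 m = 3340.0 mm
λ = L_e / r_min = 3340.0 / 24.68 = 135

λ ≈ 135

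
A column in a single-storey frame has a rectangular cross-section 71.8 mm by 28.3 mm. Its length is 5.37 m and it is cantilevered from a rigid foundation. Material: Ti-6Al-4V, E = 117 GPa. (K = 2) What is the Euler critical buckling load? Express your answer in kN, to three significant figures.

P_cr ≈ 1.36 kN

Buckling occurs about the weak axis: I_min = h·b³/12 with b = 28.3 mm (the shorter side).
I_min = 71.8×28.3³/12 = 1.356×10^5 mm⁴
I = 1.356×10^5 mm⁴ = 1.356×10^-7 m⁴
Effective length L_e = K·L = 2 × 5.37 = 10.74 m
P_cr = π²EI / L_e² = π² × 117×10⁹ × 1.356×10^-7 / 10.74² = 1.358×10^3 N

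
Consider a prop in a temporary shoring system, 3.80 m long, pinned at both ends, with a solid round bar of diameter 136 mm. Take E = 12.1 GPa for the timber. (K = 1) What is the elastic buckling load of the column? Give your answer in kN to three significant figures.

P_cr ≈ 139 kN

I = πd⁴/64 = π×136⁴/64 = 1.679×10^7 mm⁴
I = 1.679×10^7 mm⁴ = 1.679×10^-5 m⁴
Effective length L_e = K·L = 1 × 3.80 = 3.800 m
P_cr = π²EI / L_e² = π² × 12.1×10⁹ × 1.679×10^-5 / 3.800² = 1.389×10^5 N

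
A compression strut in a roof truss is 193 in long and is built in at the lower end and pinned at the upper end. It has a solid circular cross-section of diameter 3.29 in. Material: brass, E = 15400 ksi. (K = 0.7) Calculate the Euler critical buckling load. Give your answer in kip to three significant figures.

P_cr ≈ 47.9 kip

I = πd⁴/64 = π×3.29⁴/64 = 5.751 in⁴
Effective length L_e = K·L = 0.7 × 193 = 135.1 in
P_cr = π²EI / L_e² = π² × 15400×10³ × 5.751 / 135.1² = 4.789×10^4 lb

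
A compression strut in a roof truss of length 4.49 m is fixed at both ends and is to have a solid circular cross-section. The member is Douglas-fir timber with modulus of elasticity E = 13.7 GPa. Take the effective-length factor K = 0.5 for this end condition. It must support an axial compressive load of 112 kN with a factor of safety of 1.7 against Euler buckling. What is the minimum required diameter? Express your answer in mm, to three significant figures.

d ≈ 110 mm

Required P_cr = n·P = 1.7 × 112 = 190.4 kN
L_e = K·L = 0.5 × 4.49 = 2.245 m
Required I = P_cr·L_e²/(π²E) = 1.904×10^5 × 2.245² / (π² × 1.37×10^10) = 7.097×10^-6 m⁴
I_req = 7.097×10^6 mm⁴
Solid circle: I = πd⁴/64  ⇒  d = (64I/π)^(1/4) = (64×7.097×10^6/π)^(1/4) = 110 mm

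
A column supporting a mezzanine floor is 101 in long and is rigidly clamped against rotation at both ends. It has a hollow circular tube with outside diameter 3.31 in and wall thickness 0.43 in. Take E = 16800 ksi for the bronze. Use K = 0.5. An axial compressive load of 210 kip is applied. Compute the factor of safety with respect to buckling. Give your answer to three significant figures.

Inner diameter d_i = 3.31 − 2×0.43 = 2.450 in
I = π(d_o⁴ − d_i⁴)/64 = π(3.31⁴ − 2.450⁴)/64 = 4.124 in⁴
Effective length L_e = K·L = 0.5 × 101 = 50.50 in
P_cr = π²EI / L_e² = π² × 16800×10³ × 4.124 / 50.50² = 2.681×10^5 lb
Factor of safety n = P_cr / P = 268.11 / 210 = 1.28

n ≈ 1.28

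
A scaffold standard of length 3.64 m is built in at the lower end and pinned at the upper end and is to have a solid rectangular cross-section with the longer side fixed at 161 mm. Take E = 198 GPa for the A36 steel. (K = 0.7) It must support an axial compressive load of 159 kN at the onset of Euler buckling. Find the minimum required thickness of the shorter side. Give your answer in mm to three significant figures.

L_e = K·L = 0.7 × 3.64 = 2.548 m
Required I = P_cr·L_e²/(π²E) = 1.590×10^5 × 2.548² / (π² × 1.98×10^11) = 5.282×10^-7 m⁴
I_req = 5.282×10^5 mm⁴
Rectangle, weak axis: I_min = h·b³/12 with h = 161 mm fixed  ⇒  b = (12I/h)^(1/3) = 34.0 mm

b ≈ 34.0 mm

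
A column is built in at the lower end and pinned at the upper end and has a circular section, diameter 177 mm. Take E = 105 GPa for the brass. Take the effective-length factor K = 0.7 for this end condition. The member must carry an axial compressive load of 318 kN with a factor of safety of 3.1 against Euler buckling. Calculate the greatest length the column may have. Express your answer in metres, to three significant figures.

I = πd⁴/64 = π×177⁴/64 = 4.818×10^7 mm⁴
I = 4.818×10^-5 m⁴
Required critical load P_cr = n·P = 3.1 × 318 = 985.8 kN = 9.858×10^5 N
From P_cr = π²EI/(K·L)²:  L = (1/K)·√(π²EI/P_cr) = (1/0.7)·√(π²×1.05×10^11×4.818×10^-5/9.858×10^5)
L = 10.2 m

L_max ≈ 10.2 m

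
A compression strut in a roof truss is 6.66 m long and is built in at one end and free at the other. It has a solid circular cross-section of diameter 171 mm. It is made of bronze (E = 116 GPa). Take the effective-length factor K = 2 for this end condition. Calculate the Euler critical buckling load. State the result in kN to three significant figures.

I = πd⁴/64 = π×171⁴/64 = 4.197×10^7 mm⁴
I = 4.197×10^7 mm⁴ = 4.197×10^-5 m⁴
Effective length L_e = K·L = 2 × 6.66 = 13.32 m
P_cr = π²EI / L_e² = π² × 116×10⁹ × 4.197×10^-5 / 13.32² = 2.708×10^5 N

P_cr ≈ 271 kN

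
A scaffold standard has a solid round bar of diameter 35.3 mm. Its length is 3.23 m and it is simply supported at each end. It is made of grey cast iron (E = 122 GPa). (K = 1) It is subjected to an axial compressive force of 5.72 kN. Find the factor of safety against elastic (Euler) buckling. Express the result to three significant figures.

I = πd⁴/64 = π×35.3⁴/64 = 7.622×10^4 mm⁴
I = 7.622×10^4 mm⁴ = 7.622×10^-8 m⁴
Effective length L_e = K·L = 1 × 3.23 = 3.230 m
P_cr = π²EI / L_e² = π² × 122×10⁹ × 7.622×10^-8 / 3.230² = 8.797×10^3 N
Factor of safety n = P_cr / P = 8.7968 / 5.72 = 1.54

n ≈ 1.54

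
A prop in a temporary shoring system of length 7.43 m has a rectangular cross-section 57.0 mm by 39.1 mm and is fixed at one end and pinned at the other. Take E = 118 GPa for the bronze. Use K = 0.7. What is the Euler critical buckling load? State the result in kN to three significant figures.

Buckling occurs about the weak axis: I_min = h·b³/12 with b = 39.1 mm (the shorter side).
I_min = 57.0×39.1³/12 = 2.839×10^5 mm⁴
I = 2.839×10^5 mm⁴ = 2.839×10^-7 m⁴
Effective length L_e = K·L = 0.7 × 7.43 = 5.201 m
P_cr = π²EI / L_e² = π² × 118×10⁹ × 2.839×10^-7 / 5.201² = 1.222×10^4 N

P_cr ≈ 12.2 kN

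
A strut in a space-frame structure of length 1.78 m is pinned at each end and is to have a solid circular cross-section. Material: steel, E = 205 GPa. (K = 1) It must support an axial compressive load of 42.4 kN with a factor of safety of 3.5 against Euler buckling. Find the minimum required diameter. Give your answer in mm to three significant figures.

d ≈ 46.6 mm

Required P_cr = n·P = 3.5 × 42.4 = 148.4 kN
L_e = K·L = 1 × 1.78 = 1.780 m
Required I = P_cr·L_e²/(π²E) = 1.484×10^5 × 1.780² / (π² × 2.05×10^11) = 2.324×10^-7 m⁴
I_req = 2.324×10^5 mm⁴
Solid circle: I = πd⁴/64  ⇒  d = (64I/π)^(1/4) = (64×2.324×10^5/π)^(1/4) = 46.6 mm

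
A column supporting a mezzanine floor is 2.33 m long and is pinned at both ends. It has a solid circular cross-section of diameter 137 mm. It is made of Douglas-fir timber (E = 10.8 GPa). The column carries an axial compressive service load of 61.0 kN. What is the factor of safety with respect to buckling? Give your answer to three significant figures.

n ≈ 5.57

I = πd⁴/64 = π×137⁴/64 = 1.729×10^7 mm⁴
I = 1.729×10^7 mm⁴ = 1.729×10^-5 m⁴
Effective length L_e = K·L = 1 × 2.33 = 2.330 m
P_cr = π²EI / L_e² = π² × 10.8×10⁹ × 1.729×10^-5 / 2.330² = 3.395×10^5 N
Factor of safety n = P_cr / P = 339.52 / 61.0 = 5.57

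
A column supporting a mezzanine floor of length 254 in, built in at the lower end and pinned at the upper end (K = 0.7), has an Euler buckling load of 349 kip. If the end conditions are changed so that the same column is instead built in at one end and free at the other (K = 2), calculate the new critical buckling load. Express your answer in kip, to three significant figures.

P_cr ∝ 1/K², so P_cr,new = P_cr,old × (K_old/K_new)² = 349 × (0.7/2)²
= 349 × 0.1225 = 42.8 kip

P_cr ≈ 42.8 kip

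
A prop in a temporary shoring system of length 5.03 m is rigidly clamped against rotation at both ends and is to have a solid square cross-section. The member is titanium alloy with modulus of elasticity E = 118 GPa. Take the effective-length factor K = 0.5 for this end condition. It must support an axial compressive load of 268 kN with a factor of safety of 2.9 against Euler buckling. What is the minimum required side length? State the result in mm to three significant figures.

Required P_cr = n·P = 2.9 × 268 = 777.2 kN
L_e = K·L = 0.5 × 5.03 = 2.515 m
Required I = P_cr·L_e²/(π²E) = 7.772×10^5 × 2.515² / (π² × 1.18×10^11) = 4.221×10^-6 m⁴
I_req = 4.221×10^6 mm⁴
Solid square: I = a⁴/12  ⇒  a = (12I)^(1/4) = (12×4.221×10^6)^(1/4) = 84.4 mm

a ≈ 84.4 mm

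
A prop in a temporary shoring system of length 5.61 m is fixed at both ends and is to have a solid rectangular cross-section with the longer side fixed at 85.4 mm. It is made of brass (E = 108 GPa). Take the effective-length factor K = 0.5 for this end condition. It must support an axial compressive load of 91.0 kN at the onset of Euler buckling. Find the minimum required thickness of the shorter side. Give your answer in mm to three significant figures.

b ≈ 45.5 mm

L_e = K·L = 0.5 × 5.61 = 2.805 m
Required I = P_cr·L_e²/(π²E) = 9.100×10^4 × 2.805² / (π² × 1.08×10^11) = 6.717×10^-7 m⁴
I_req = 6.717×10^5 mm⁴
Rectangle, weak axis: I_min = h·b³/12 with h = 85.4 mm fixed  ⇒  b = (12I/h)^(1/3) = 45.5 mm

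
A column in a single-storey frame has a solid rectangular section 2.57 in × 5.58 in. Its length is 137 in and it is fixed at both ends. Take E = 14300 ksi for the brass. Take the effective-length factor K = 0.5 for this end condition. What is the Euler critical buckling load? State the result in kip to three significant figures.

Buckling occurs about the weak axis: I_min = h·b³/12 with b = 2.57 in (the shorter side).
I_min = 5.58×2.57³/12 = 7.893 in⁴
Effective length L_e = K·L = 0.5 × 137 = 68.50 in
P_cr = π²EI / L_e² = π² × 14300×10³ × 7.893 / 68.50² = 2.374×10^5 lb

P_cr ≈ 237 kip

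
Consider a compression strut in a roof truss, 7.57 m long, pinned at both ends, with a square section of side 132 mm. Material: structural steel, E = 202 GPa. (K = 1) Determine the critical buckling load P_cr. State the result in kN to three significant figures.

I = a⁴/12 = 132⁴/12 = 2.530×10^7 mm⁴
I = 2.530×10^7 mm⁴ = 2.530×10^-5 m⁴
Effective length L_e = K·L = 1 × 7.57 = 7.570 m
P_cr = π²EI / L_e² = π² × 202×10⁹ × 2.530×10^-5 / 7.570² = 8.802×10^5 N

P_cr ≈ 880 kN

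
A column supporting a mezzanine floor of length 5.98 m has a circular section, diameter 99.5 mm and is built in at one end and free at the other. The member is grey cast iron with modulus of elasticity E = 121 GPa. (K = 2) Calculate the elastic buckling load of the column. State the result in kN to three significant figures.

I = πd⁴/64 = π×99.5⁴/64 = 4.811×10^6 mm⁴
I = 4.811×10^6 mm⁴ = 4.811×10^-6 m⁴
Effective length L_e = K·L = 2 × 5.98 = 11.96 m
P_cr = π²EI / L_e² = π² × 121×10⁹ × 4.811×10^-6 / 11.96² = 4.017×10^4 N

P_cr ≈ 40.2 kN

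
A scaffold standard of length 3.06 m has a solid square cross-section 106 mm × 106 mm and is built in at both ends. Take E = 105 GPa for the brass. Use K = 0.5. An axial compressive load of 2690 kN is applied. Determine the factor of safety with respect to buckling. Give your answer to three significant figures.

n ≈ 1.73

I = a⁴/12 = 106⁴/12 = 1.052×10^7 mm⁴
I = 1.052×10^7 mm⁴ = 1.052×10^-5 m⁴
Effective length L_e = K·L = 0.5 × 3.06 = 1.530 m
P_cr = π²EI / L_e² = π² × 105×10⁹ × 1.052×10^-5 / 1.530² = 4.657×10^6 N
Factor of safety n = P_cr / P = 4657.5 / 2690 = 1.73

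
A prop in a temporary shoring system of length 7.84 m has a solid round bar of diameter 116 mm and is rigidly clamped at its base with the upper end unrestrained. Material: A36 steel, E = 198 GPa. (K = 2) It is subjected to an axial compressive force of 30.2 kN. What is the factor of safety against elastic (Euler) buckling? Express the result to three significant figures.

I = πd⁴/64 = π×116⁴/64 = 8.888×10^6 mm⁴
I = 8.888×10^6 mm⁴ = 8.888×10^-6 m⁴
Effective length L_e = K·L = 2 × 7.84 = 15.68 m
P_cr = π²EI / L_e² = π² × 198×10⁹ × 8.888×10^-6 / 15.68² = 7.064×10^4 N
Factor of safety n = P_cr / P = 70.644 / 30.2 = 2.34

n ≈ 2.34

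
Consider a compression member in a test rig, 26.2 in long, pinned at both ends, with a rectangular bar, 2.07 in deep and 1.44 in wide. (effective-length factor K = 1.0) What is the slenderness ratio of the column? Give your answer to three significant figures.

For a rectangle r_min = b/√12 = 1.44/√12 = 0.4157 in
L_e = K·L = 1 × 26.2 = 26.20 in
λ = L_e / r_min = 26.200 / 0.4157 = 63.0

λ ≈ 63.0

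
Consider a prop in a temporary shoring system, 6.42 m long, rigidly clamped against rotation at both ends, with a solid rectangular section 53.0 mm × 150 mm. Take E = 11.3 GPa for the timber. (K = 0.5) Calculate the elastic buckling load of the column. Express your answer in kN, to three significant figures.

P_cr ≈ 20.1 kN

Buckling occurs about the weak axis: I_min = h·b³/12 with b = 53.0 mm (the shorter side).
I_min = 150×53.0³/12 = 1.861×10^6 mm⁴
I = 1.861×10^6 mm⁴ = 1.861×10^-6 m⁴
Effective length L_e = K·L = 0.5 × 6.42 = 3.210 m
P_cr = π²EI / L_e² = π² × 11.3×10⁹ × 1.861×10^-6 / 3.210² = 2.014×10^4 N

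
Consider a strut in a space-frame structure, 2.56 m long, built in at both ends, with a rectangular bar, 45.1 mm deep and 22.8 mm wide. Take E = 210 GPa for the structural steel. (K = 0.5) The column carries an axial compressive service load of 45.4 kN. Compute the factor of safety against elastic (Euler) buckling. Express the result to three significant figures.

n ≈ 1.24

Buckling occurs about the weak axis: I_min = h·b³/12 with b = 22.8 mm (the shorter side).
I_min = 45.1×22.8³/12 = 4.455×10^4 mm⁴
I = 4.455×10^4 mm⁴ = 4.455×10^-8 m⁴
Effective length L_e = K·L = 0.5 × 2.56 = 1.280 m
P_cr = π²EI / L_e² = π² × 210×10⁹ × 4.455×10^-8 / 1.280² = 5.635×10^4 N
Factor of safety n = P_cr / P = 56.351 / 45.4 = 1.24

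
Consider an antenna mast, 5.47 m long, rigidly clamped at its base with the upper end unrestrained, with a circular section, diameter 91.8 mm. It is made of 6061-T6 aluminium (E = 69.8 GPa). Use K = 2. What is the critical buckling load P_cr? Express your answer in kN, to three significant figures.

I = πd⁴/64 = π×91.8⁴/64 = 3.486×10^6 mm⁴
I = 3.486×10^6 mm⁴ = 3.486×10^-6 m⁴
Effective length L_e = K·L = 2 × 5.47 = 10.94 m
P_cr = π²EI / L_e² = π² × 69.8×10⁹ × 3.486×10^-6 / 10.94² = 2.007×10^4 N

P_cr ≈ 20.1 kN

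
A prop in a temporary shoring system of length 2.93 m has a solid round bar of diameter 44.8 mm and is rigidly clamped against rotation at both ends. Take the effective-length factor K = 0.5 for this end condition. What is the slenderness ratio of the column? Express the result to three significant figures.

I = πd⁴/64 = π×44.8⁴/64 = 1.977×10^5 mm⁴
A = 1.576×10^3 mm²;  r_min = √(I/A) = √(1.977×10^5/1.576×10^3) = 11.20 mm
L_e = K·L = 0.5 × 2.93 m = 1.465 m = 1465.0 mm
λ = L_e / r_min = 1465.0 / 11.20 = 131

λ ≈ 131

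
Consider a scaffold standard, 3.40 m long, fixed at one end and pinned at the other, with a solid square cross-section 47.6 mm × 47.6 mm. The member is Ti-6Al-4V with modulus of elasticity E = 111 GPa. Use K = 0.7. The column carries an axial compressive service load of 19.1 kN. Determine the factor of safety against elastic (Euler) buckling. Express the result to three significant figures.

n ≈ 4.33

I = a⁴/12 = 47.6⁴/12 = 4.278×10^5 mm⁴
I = 4.278×10^5 mm⁴ = 4.278×10^-7 m⁴
Effective length L_e = K·L = 0.7 × 3.40 = 2.380 m
P_cr = π²EI / L_e² = π² × 111×10⁹ × 4.278×10^-7 / 2.380² = 8.274×10^4 N
Factor of safety n = P_cr / P = 82.740 / 19.1 = 4.33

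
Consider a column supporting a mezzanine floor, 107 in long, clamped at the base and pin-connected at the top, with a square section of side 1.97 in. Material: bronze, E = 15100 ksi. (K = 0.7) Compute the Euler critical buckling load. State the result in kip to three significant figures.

P_cr ≈ 33.3 kip

I = a⁴/12 = 1.97⁴/12 = 1.255 in⁴
Effective length L_e = K·L = 0.7 × 107 = 74.90 in
P_cr = π²EI / L_e² = π² × 15100×10³ × 1.255 / 74.90² = 3.334×10^4 lb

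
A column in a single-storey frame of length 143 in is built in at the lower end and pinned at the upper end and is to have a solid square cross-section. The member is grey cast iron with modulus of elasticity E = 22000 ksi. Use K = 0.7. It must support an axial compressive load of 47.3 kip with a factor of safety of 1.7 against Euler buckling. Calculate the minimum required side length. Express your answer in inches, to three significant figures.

a ≈ 2.58 in

Required P_cr = n·P = 1.7 × 47.3 = 80.41 kip
L_e = K·L = 0.7 × 143 = 100.1 in
Required I = P_cr·L_e²/(π²E) = 8.041×10^4 × 100.1² / (π² × 2.20×10^7) = 3.711 in⁴
Solid square: I = a⁴/12  ⇒  a = (12I)^(1/4) = (12×3.711)^(1/4) = 2.58 in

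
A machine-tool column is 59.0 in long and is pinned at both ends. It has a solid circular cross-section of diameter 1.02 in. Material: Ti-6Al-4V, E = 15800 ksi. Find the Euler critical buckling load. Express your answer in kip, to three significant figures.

P_cr ≈ 2.38 kip

I = πd⁴/64 = π×1.02⁴/64 = 5.313×10^-2 in⁴
Effective length L_e = K·L = 1 × 59.0 = 59.00 in
P_cr = π²EI / L_e² = π² × 15800×10³ × 5.313×10^-2 / 59.00² = 2.380×10^3 lb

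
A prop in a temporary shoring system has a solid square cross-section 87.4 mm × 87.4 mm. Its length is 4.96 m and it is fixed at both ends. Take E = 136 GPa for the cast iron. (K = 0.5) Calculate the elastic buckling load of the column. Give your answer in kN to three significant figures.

I = a⁴/12 = 87.4⁴/12 = 4.863×10^6 mm⁴
I = 4.863×10^6 mm⁴ = 4.863×10^-6 m⁴
Effective length L_e = K·L = 0.5 × 4.96 = 2.480 m
P_cr = π²EI / L_e² = π² × 136×10⁹ × 4.863×10^-6 / 2.480² = 1.061×10^6 N

P_cr ≈ 1060 kN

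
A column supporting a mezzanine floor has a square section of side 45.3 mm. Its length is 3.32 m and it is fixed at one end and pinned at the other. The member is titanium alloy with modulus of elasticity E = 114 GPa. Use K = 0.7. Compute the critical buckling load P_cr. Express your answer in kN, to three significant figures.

P_cr ≈ 73.1 kN

I = a⁴/12 = 45.3⁴/12 = 3.509×10^5 mm⁴
I = 3.509×10^5 mm⁴ = 3.509×10^-7 m⁴
Effective length L_e = K·L = 0.7 × 3.32 = 2.324 m
P_cr = π²EI / L_e² = π² × 114×10⁹ × 3.509×10^-7 / 2.324² = 7.310×10^4 N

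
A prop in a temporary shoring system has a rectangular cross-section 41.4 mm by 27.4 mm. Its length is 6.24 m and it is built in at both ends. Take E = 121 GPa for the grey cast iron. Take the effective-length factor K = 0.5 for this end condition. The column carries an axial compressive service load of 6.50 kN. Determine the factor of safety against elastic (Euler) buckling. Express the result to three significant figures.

Buckling occurs about the weak axis: I_min = h·b³/12 with b = 27.4 mm (the shorter side).
I_min = 41.4×27.4³/12 = 7.097×10^4 mm⁴
I = 7.097×10^4 mm⁴ = 7.097×10^-8 m⁴
Effective length L_e = K·L = 0.5 × 6.24 = 3.120 m
P_cr = π²EI / L_e² = π² × 121×10⁹ × 7.097×10^-8 / 3.120² = 8.707×10^3 N
Factor of safety n = P_cr / P = 8.7066 / 6.50 = 1.34

n ≈ 1.34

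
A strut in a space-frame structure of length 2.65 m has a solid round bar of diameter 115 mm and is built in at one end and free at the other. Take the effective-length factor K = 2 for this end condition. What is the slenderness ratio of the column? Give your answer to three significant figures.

I = πd⁴/64 = π×115⁴/64 = 8.585×10^6 mm⁴
A = 1.039×10^4 mm²;  r_min = √(I/A) = √(8.585×10^6/1.039×10^4) = 28.75 mm
L_e = K·L = 2 × 2.65 m = 5.300 m = 5300.0 mm
λ = L_e / r_min = 5300.0 / 28.75 = 184

λ ≈ 184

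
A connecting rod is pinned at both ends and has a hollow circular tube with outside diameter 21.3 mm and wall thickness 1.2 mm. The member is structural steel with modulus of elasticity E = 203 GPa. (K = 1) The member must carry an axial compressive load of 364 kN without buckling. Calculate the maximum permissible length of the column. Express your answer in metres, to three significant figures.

L_max ≈ 0.145 m

Inner diameter d_i = 21.3 − 2×1.2 = 18.90 mm
I = π(d_o⁴ − d_i⁴)/64 = π(21.3⁴ − 18.90⁴)/64 = 3.840×10^3 mm⁴
I = 3.840×10^-9 m⁴
At the buckling limit P_cr = P = 3.640×10^5 N
From P_cr = π²EI/(K·L)²:  L = (1/K)·√(π²EI/P_cr) = (1/1)·√(π²×2.03×10^11×3.840×10^-9/3.640×10^5)
L = 0.145 m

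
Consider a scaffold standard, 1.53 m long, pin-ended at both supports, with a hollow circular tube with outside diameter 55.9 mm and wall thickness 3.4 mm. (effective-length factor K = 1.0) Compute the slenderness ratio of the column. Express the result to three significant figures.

Inner diameter d_i = 55.9 − 2×3.4 = 49.10 mm
I = π(d_o⁴ − d_i⁴)/64 = π(55.9⁴ − 49.10⁴)/64 = 1.940×10^5 mm⁴
A = 560.8 mm²;  r_min = √(I/A) = √(1.940×10^5/560.8) = 18.60 mm
L_e = K·L = 1 × 1.53 m = 1.530 m = 1530.0 mm
λ = L_e / r_min = 1530.0 / 18.60 = 82.3

λ ≈ 82.3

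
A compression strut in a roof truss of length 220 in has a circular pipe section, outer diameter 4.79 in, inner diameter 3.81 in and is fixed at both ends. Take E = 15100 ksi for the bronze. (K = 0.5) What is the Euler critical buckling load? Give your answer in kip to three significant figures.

P_cr ≈ 191 kip

d_o = 4.79 in, d_i = 3.81 in
I = π(d_o⁴ − d_i⁴)/64 = π(4.79⁴ − 3.810⁴)/64 = 15.50 in⁴
Effective length L_e = K·L = 0.5 × 220 = 110.0 in
P_cr = π²EI / L_e² = π² × 15100×10³ × 15.50 / 110.0² = 1.909×10^5 lb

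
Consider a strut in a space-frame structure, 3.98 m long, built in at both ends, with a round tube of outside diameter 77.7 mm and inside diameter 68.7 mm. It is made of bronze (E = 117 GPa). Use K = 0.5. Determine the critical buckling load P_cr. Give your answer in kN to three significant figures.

P_cr ≈ 203 kN

d_o = 77.7 mm, d_i = 68.7 mm
I = π(d_o⁴ − d_i⁴)/64 = π(77.7⁴ − 68.70⁴)/64 = 6.957×10^5 mm⁴
I = 6.957×10^5 mm⁴ = 6.957×10^-7 m⁴
Effective length L_e = K·L = 0.5 × 3.98 = 1.990 m
P_cr = π²EI / L_e² = π² × 117×10⁹ × 6.957×10^-7 / 1.990² = 2.029×10^5 N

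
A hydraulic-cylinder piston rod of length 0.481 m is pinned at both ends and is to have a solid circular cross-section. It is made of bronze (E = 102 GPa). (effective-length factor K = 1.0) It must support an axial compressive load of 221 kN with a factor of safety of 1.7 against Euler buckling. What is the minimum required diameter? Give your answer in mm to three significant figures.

d ≈ 36.4 mm

Required P_cr = n·P = 1.7 × 221 = 375.7 kN
L_e = K·L = 1 × 0.481 = 0.4810 m
Required I = P_cr·L_e²/(π²E) = 3.757×10^5 × 0.4810² / (π² × 1.02×10^11) = 8.634×10^-8 m⁴
I_req = 8.634×10^4 mm⁴
Solid circle: I = πd⁴/64  ⇒  d = (64I/π)^(1/4) = (64×8.634×10^4/π)^(1/4) = 36.4 mm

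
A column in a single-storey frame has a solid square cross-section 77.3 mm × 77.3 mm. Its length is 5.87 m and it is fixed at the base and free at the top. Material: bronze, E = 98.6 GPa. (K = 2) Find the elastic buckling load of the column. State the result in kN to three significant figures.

P_cr ≈ 21.0 kN

I = a⁴/12 = 77.3⁴/12 = 2.975×10^6 mm⁴
I = 2.975×10^6 mm⁴ = 2.975×10^-6 m⁴
Effective length L_e = K·L = 2 × 5.87 = 11.74 m
P_cr = π²EI / L_e² = π² × 98.6×10⁹ × 2.975×10^-6 / 11.74² = 2.101×10^4 N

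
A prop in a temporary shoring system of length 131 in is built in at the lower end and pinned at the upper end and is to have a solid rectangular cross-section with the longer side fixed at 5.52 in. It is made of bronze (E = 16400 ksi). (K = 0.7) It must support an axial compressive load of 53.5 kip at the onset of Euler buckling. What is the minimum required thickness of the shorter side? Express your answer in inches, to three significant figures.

L_e = K·L = 0.7 × 131 = 91.70 in
Required I = P_cr·L_e²/(π²E) = 5.350×10^4 × 91.70² / (π² × 1.64×10^7) = 2.779 in⁴
Rectangle, weak axis: I_min = h·b³/12 with h = 5.52 in fixed  ⇒  b = (12I/h)^(1/3) = 1.82 in

b ≈ 1.82 in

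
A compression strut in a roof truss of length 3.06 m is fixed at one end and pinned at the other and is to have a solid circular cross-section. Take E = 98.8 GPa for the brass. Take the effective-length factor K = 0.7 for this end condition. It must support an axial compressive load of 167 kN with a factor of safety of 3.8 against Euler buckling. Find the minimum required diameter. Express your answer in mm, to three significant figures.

d ≈ 88.3 mm

Required P_cr = n·P = 3.8 × 167 = 634.6 kN
L_e = K·L = 0.7 × 3.06 = 2.142 m
Required I = P_cr·L_e²/(π²E) = 6.346×10^5 × 2.142² / (π² × 9.88×10^10) = 2.986×10^-6 m⁴
I_req = 2.986×10^6 mm⁴
Solid circle: I = πd⁴/64  ⇒  d = (64I/π)^(1/4) = (64×2.986×10^6/π)^(1/4) = 88.3 mm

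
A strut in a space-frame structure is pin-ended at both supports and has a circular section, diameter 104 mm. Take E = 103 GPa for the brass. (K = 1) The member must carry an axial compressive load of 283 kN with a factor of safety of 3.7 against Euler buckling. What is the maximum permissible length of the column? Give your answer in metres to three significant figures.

I = πd⁴/64 = π×104⁴/64 = 5.743×10^6 mm⁴
I = 5.743×10^-6 m⁴
Required critical load P_cr = n·P = 3.7 × 283 = 1047 kN = 1.047×10^6 N
From P_cr = π²EI/(K·L)²:  L = (1/K)·√(π²EI/P_cr) = (1/1)·√(π²×1.03×10^11×5.743×10^-6/1.047×10^6)
L = 2.36 m

L_max ≈ 2.36 m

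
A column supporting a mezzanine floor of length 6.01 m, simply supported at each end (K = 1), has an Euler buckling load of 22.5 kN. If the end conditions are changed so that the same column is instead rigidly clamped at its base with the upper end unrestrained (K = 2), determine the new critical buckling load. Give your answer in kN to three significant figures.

P_cr ∝ 1/K², so P_cr,new = P_cr,old × (K_old/K_new)² = 22.5 × (1/2)²
= 22.5 × 0.2500 = 5.62 kN

P_cr ≈ 5.62 kN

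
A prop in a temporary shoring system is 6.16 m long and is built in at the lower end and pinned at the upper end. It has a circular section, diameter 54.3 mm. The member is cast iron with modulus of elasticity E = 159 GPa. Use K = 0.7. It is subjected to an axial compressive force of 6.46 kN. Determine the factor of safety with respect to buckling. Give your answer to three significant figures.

I = πd⁴/64 = π×54.3⁴/64 = 4.267×10^5 mm⁴
I = 4.267×10^5 mm⁴ = 4.267×10^-7 m⁴
Effective length L_e = K·L = 0.7 × 6.16 = 4.312 m
P_cr = π²EI / L_e² = π² × 159×10⁹ × 4.267×10^-7 / 4.312² = 3.602×10^4 N
Factor of safety n = P_cr / P = 36.017 / 6.46 = 5.58

n ≈ 5.58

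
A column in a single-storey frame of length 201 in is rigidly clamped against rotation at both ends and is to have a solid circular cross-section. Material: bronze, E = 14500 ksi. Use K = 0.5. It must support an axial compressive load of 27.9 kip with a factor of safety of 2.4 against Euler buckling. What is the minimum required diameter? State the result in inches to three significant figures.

d ≈ 3.13 in

Required P_cr = n·P = 2.4 × 27.9 = 66.96 kip
L_e = K·L = 0.5 × 201 = 100.5 in
Required I = P_cr·L_e²/(π²E) = 6.696×10^4 × 100.5² / (π² × 1.45×10^7) = 4.726 in⁴
Solid circle: I = πd⁴/64  ⇒  d = (64I/π)^(1/4) = (64×4.726/π)^(1/4) = 3.13 in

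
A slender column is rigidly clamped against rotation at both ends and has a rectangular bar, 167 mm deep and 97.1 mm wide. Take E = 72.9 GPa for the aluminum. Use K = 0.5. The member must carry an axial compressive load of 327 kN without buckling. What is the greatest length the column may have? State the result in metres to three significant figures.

Buckling occurs about the weak axis: I_min = h·b³/12 with b = 97.1 mm (the shorter side).
I_min = 167×97.1³/12 = 1.274×10^7 mm⁴
I = 1.274×10^-5 m⁴
At the buckling limit P_cr = P = 3.270×10^5 N
From P_cr = π²EI/(K·L)²:  L = (1/K)·√(π²EI/P_cr) = (1/0.5)·√(π²×7.29×10^10×1.274×10^-5/3.270×10^5)
L = 10.6 m

L_max ≈ 10.6 m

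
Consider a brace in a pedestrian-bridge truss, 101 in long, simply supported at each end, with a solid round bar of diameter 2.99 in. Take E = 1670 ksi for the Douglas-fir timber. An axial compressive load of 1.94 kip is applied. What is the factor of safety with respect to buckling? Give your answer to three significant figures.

n ≈ 3.27

I = πd⁴/64 = π×2.99⁴/64 = 3.923 in⁴
Effective length L_e = K·L = 1 × 101 = 101.0 in
P_cr = π²EI / L_e² = π² × 1670×10³ × 3.923 / 101.0² = 6.339×10^3 lb
Factor of safety n = P_cr / P = 6.3391 / 1.94 = 3.27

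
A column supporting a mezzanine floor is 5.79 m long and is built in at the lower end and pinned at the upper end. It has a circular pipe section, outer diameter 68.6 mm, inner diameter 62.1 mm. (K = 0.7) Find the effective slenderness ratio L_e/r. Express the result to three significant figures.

d_o = 68.6 mm, d_i = 62.1 mm
I = π(d_o⁴ − d_i⁴)/64 = π(68.6⁴ − 62.10⁴)/64 = 3.571×10^5 mm⁴
A = 667.2 mm²;  r_min = √(I/A) = √(3.571×10^5/667.2) = 23.13 mm
L_e = K·L = 0.7 × 5.79 m = 4.053 m = 4053.0 mm
λ = L_e / r_min = 4053.0 / 23.13 = 175

λ ≈ 175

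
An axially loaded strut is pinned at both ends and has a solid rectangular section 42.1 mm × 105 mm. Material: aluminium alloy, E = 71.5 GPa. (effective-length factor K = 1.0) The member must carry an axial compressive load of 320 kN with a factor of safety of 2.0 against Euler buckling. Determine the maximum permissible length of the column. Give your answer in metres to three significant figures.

Buckling occurs about the weak axis: I_min = h·b³/12 with b = 42.1 mm (the shorter side).
I_min = 105×42.1³/12 = 6.529×10^5 mm⁴
I = 6.529×10^-7 m⁴
Required critical load P_cr = n·P = 2.0 × 320 = 640.0 kN = 6.400×10^5 N
From P_cr = π²EI/(K·L)²:  L = (1/K)·√(π²EI/P_cr) = (1/1)·√(π²×7.15×10^10×6.529×10^-7/6.400×10^5)
L = 0.848 m

L_max ≈ 0.848 m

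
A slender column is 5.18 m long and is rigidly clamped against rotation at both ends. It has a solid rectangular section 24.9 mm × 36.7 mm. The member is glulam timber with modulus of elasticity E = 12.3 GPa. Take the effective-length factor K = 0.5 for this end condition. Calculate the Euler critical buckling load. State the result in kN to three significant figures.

Buckling occurs about the weak axis: I_min = h·b³/12 with b = 24.9 mm (the shorter side).
I_min = 36.7×24.9³/12 = 4.722×10^4 mm⁴
I = 4.722×10^4 mm⁴ = 4.722×10^-8 m⁴
Effective length L_e = K·L = 0.5 × 5.18 = 2.590 m
P_cr = π²EI / L_e² = π² × 12.3×10⁹ × 4.722×10^-8 / 2.590² = 854.5 N

P_cr ≈ 0.854 kN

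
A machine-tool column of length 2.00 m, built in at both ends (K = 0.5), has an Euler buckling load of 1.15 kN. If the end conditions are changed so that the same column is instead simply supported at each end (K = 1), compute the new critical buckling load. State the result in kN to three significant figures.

P_cr ≈ 0.288 kN

P_cr ∝ 1/K², so P_cr,new = P_cr,old × (K_old/K_new)² = 1.15 × (0.5/1)²
= 1.15 × 0.2500 = 0.288 kN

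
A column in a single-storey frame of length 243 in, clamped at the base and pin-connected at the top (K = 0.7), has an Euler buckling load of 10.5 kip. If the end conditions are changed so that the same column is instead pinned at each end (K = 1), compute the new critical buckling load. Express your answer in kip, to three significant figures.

P_cr ≈ 5.14 kip

P_cr ∝ 1/K², so P_cr,new = P_cr,old × (K_old/K_new)² = 10.5 × (0.7/1)²
= 10.5 × 0.4900 = 5.14 kip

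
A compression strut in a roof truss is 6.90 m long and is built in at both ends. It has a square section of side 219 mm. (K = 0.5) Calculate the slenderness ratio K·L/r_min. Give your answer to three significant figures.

For a square r = a/√12 = 219/√12 = 63.22 mm
L_e = K·L = 0.5 × 6.90 m = 3.450 m = 3450.0 mm
λ = L_e / r_min = 3450.0 / 63.22 = 54.6

λ ≈ 54.6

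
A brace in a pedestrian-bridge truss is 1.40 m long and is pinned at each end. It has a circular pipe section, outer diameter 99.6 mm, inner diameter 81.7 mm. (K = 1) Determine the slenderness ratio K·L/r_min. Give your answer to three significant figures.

d_o = 99.6 mm, d_i = 81.7 mm
I = π(d_o⁴ − d_i⁴)/64 = π(99.6⁴ − 81.70⁴)/64 = 2.644×10^6 mm⁴
A = 2.549×10^3 mm²;  r_min = √(I/A) = √(2.644×10^6/2.549×10^3) = 32.21 mm
L_e = K·L = 1 × 1.40 m = 1.400 m = 1400.0 mm
λ = L_e / r_min = 1400.0 / 32.21 = 43.5

λ ≈ 43.5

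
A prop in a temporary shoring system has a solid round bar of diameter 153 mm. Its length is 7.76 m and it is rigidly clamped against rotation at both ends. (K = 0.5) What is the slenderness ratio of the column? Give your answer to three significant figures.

λ ≈ 101

I = πd⁴/64 = π×153⁴/64 = 2.690×10^7 mm⁴
A = 1.839×10^4 mm²;  r_min = √(I/A) = √(2.690×10^7/1.839×10^4) = 38.25 mm
L_e = K·L = 0.5 × 7.76 m = 3.880 m = 3880.0 mm
λ = L_e / r_min = 3880.0 / 38.25 = 101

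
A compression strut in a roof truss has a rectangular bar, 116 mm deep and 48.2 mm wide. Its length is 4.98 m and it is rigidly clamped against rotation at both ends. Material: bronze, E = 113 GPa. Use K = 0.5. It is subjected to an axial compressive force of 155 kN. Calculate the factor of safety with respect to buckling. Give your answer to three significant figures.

Buckling occurs about the weak axis: I_min = h·b³/12 with b = 48.2 mm (the shorter side).
I_min = 116×48.2³/12 = 1.082×10^6 mm⁴
I = 1.082×10^6 mm⁴ = 1.082×10^-6 m⁴
Effective length L_e = K·L = 0.5 × 4.98 = 2.490 m
P_cr = π²EI / L_e² = π² × 113×10⁹ × 1.082×10^-6 / 2.490² = 1.947×10^5 N
Factor of safety n = P_cr / P = 194.71 / 155 = 1.26

n ≈ 1.26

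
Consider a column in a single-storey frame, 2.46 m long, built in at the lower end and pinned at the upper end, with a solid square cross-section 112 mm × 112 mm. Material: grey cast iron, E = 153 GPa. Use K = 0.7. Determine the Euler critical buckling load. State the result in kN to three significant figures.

P_cr ≈ 6680 kN

I = a⁴/12 = 112⁴/12 = 1.311×10^7 mm⁴
I = 1.311×10^7 mm⁴ = 1.311×10^-5 m⁴
Effective length L_e = K·L = 0.7 × 2.46 = 1.722 m
P_cr = π²EI / L_e² = π² × 153×10⁹ × 1.311×10^-5 / 1.722² = 6.678×10^6 N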